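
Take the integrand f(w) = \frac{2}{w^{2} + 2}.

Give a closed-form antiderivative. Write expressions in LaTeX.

Recover f(w) by differentiating a candidate F(w); any mismatch rules it out.
Check: d/dw[\sqrt{2} \operatorname{atan}{\left(\frac{\sqrt{2} w}{2} \right)}] = \frac{2}{w^{2} + 2} = f(w).

An antiderivative is F(w) = \sqrt{2} \operatorname{atan}{\left(\frac{\sqrt{2} w}{2} \right)}.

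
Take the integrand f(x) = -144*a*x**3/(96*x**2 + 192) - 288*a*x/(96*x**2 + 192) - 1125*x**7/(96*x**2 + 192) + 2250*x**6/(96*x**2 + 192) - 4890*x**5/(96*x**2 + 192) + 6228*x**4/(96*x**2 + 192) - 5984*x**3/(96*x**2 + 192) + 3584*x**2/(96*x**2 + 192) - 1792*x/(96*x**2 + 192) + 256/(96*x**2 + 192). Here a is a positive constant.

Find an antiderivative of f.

An antiderivative is F(x) = -3*a*x**2/4 + (-5*x**2/4 + x - 2/3)**3 - 2*log(2*x**2 + 4).

The integrand splits into summands that can be handled one at a time.
Check: d/dx[-3*a*x**2/4 + (-5*x**2/4 + x - 2/3)**3 - 2*log(2*x**2 + 4)] = (-144*a*x**3 - 288*a*x - 1125*x**7 + 2250*x**6 - 4890*x**5 + 6228*x**4 - 5984*x**3 + 3584*x**2 - 1792*x + 256)/(96*x**2 + 192), which equals f(x).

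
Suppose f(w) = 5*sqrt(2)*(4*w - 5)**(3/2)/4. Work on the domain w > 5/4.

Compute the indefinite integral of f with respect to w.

An antiderivative F(w) passes only if d/dw[F] lands on f(w) exactly.
Check: d/dw[(2*w - 5/2)**(5/2)] = sqrt(2)*(20*w*sqrt(4*w - 5) - 25*sqrt(4*w - 5))/4, which equals f(w).

F(w) = (2*w - 5/2)**(5/2) + C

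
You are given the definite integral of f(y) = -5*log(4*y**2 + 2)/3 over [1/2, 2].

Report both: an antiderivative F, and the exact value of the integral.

Antiderivative: F(y) = -5*(y*log(4*y**2 + 2) - 2*y + sqrt(2)*atan(sqrt(2)*y))/3; value = -10*log(18)/3 - 5*sqrt(2)*atan(2*sqrt(2))/3 + 5*log(3)/6 + 5*sqrt(2)*atan(sqrt(2)/2)/3 + 5

An antiderivative F(y) passes only if d/dy[F] lands on f(y) exactly.
F(y) = -5*(y*log(4*y**2 + 2) - 2*y + sqrt(2)*atan(sqrt(2)*y))/3 is an antiderivative of f.
Check: d/dy[-5*(y*log(4*y**2 + 2) - 2*y + sqrt(2)*atan(sqrt(2)*y))/3] = -5*log(2*y**2 + 1)/3 - 5*log(2)/3, which equals f(y).
F(2) = -10*log(18)/3 - 5*sqrt(2)*atan(2*sqrt(2))/3 + 20/3; F(1/2) = -5*sqrt(2)*atan(sqrt(2)/2)/3 - 5*log(3)/6 + 5/3.
Integral = F(2) - F(1/2) = -10*log(18)/3 - 5*sqrt(2)*atan(2*sqrt(2))/3 + 5*log(3)/6 + 5*sqrt(2)*atan(sqrt(2)/2)/3 + 5.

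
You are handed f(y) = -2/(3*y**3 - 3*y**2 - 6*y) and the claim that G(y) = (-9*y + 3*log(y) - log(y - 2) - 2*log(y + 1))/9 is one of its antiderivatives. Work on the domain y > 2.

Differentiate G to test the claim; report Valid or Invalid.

d/dy[G] = (-3*y**3 + 3*y**2 + 6*y - 2)/(3*y**3 - 3*y**2 - 6*y)
d/dy[G] - f(y) = -1 != 0.

Invalid: d/dy[G] - f = -1, which is not 0.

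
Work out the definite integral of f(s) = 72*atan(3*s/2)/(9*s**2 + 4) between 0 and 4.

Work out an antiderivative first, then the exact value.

The substitution u = atan(3*s/2) works: f is exactly (dF/du)*(du/ds) for that inner function.
F(s) = 6*atan(3*s/2)**2 is an antiderivative of f.
Check: d/ds[6*atan(3*s/2)**2] = 72*atan(3*s/2)/(9*s**2 + 4) = f(s).
F(4) = 6*atan(6)**2; F(0) = 0.
Integral = F(4) - F(0) = 6*atan(6)**2.

Antiderivative: F(s) = 6*atan(3*s/2)**2; value = 6*atan(6)**2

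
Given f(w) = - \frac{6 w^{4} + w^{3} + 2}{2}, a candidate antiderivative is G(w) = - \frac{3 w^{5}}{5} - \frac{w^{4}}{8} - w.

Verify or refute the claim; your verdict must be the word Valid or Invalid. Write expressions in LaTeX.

Valid - the claim checks out under differentiation.

d/dw[G] = - 3 w^{4} - \frac{w^{3}}{2} - 1
This equals f(w) exactly, so the claim holds.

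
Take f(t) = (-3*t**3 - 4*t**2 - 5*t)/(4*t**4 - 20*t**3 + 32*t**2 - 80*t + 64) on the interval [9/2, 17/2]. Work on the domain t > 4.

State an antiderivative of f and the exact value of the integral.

Antiderivative: F(t) = -23*log(t - 4)/20 + log(t - 1)/5 + log(t**2 + 4)/10 - 7*atan(t/2)/40; value = -23*log(9/2)/20 - 23*log(2)/20 - log(97/4)/10 - log(7/2)/5 - 7*atan(17/4)/40 + 7*atan(9/4)/40 + log(15/2)/5 + log(305/4)/10

Factor the denominator (4*(t - 4)*(t - 1)*(t**2 + 4)) and decompose: f = (4*t - 7)/(20*(t**2 + 4)) + 1/(5*(t - 1)) - 23/(20*(t - 4)); each piece integrates to a log, atan, or power term.
F(t) = -23*log(t - 4)/20 + log(t - 1)/5 + log(t**2 + 4)/10 - 7*atan(t/2)/40 is an antiderivative of f.
Check: d/dt[-23*log(t - 4)/20 + log(t - 1)/5 + log(t**2 + 4)/10 - 7*atan(t/2)/40] = (-3*t**3 - 4*t**2 - 5*t)/(4*t**4 - 20*t**3 + 32*t**2 - 80*t + 64) = f(t).
F(17/2) = -23*log(9/2)/20 - 7*atan(17/4)/40 + log(15/2)/5 + log(305/4)/10; F(9/2) = -7*atan(9/4)/40 + log(7/2)/5 + log(97/4)/10 + 23*log(2)/20.
Integral = F(17/2) - F(9/2) = -23*log(9/2)/20 - 23*log(2)/20 - log(97/4)/10 - log(7/2)/5 - 7*atan(17/4)/40 + 7*atan(9/4)/40 + log(15/2)/5 + log(305/4)/10.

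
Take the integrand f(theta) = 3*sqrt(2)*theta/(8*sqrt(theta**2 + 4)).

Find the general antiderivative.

f matches the chain-rule pattern g'(h)*h' with inner function h(theta) = theta**2/2 + 2; substituting u = h(theta) collapses the integral.
Check: d/dtheta[3*sqrt(2)*sqrt(theta**2 + 4)/8] = 3*sqrt(2)*theta/(8*sqrt(theta**2 + 4)) = f(theta).

F(theta) = 3*sqrt(2)*sqrt(theta**2 + 4)/8 + C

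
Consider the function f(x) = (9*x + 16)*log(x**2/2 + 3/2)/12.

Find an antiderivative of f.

Recover f(x) by differentiating a candidate F(x); any mismatch rules it out.
Check: d/dx[3*x**2*log(x**2/2 + 3/2)/8 - 3*x**2/8 + 4*x*log(x**2/2 + 3/2)/3 - 8*x/3 + 9*log(x**2 + 3)/8 + 8*sqrt(3)*atan(sqrt(3)*x/3)/3] = 3*x*log(x**2 + 3)/4 - 3*x*log(2)/4 + 4*log(x**2 + 3)/3 - 4*log(2)/3, which equals f(x).

An antiderivative is F(x) = 3*x**2*log(x**2/2 + 3/2)/8 - 3*x**2/8 + 4*x*log(x**2/2 + 3/2)/3 - 8*x/3 + 9*log(x**2 + 3)/8 + 8*sqrt(3)*atan(sqrt(3)*x/3)/3.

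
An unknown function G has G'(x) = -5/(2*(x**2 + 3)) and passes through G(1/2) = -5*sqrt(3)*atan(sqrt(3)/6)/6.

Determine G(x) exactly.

Differentiate the proposed G(x) back; it has to land on the given G'(x).
A general antiderivative is -5*sqrt(3)*atan(sqrt(3)*x/3)/6 + C.
The condition gives C = -5*sqrt(3)*atan(sqrt(3)/6)/6 - (-5*sqrt(3)*atan(sqrt(3)/6)/6) = 0.
So G(x) = -5*sqrt(3)*atan(sqrt(3)*x/3)/6.
Check: d/dx[-5*sqrt(3)*atan(sqrt(3)*x/3)/6] = -5/(2*x**2 + 6), which equals G'(x).

G(x) = -5*sqrt(3)*atan(sqrt(3)*x/3)/6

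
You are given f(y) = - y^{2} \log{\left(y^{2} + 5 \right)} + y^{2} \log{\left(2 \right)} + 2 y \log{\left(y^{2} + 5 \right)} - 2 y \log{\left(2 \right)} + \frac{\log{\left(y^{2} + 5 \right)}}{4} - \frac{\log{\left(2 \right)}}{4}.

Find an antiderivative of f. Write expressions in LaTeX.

Integrate term by term and add the pieces.
Check: d/dy[- \frac{y^{3} \log{\left(\frac{y^{2}}{2} + \frac{5}{2} \right)}}{3} + \frac{2 y^{3}}{9} + y^{2} \log{\left(\frac{y^{2}}{2} + \frac{5}{2} \right)} - y^{2} + \frac{y \log{\left(\frac{y^{2}}{2} + \frac{5}{2} \right)}}{4} - \frac{23 y}{6} + 5 \log{\left(y^{2} + 5 \right)} + \frac{23 \sqrt{5} \operatorname{atan}{\left(\frac{\sqrt{5} y}{5} \right)}}{6}] = - y^{2} \log{\left(y^{2} + 5 \right)} + y^{2} \log{\left(2 \right)} + 2 y \log{\left(y^{2} + 5 \right)} - 2 y \log{\left(2 \right)} + \frac{\log{\left(y^{2} + 5 \right)}}{4} - \frac{\log{\left(2 \right)}}{4} = f(y).

An antiderivative is F(y) = - \frac{y^{3} \log{\left(\frac{y^{2}}{2} + \frac{5}{2} \right)}}{3} + \frac{2 y^{3}}{9} + y^{2} \log{\left(\frac{y^{2}}{2} + \frac{5}{2} \right)} - y^{2} + \frac{y \log{\left(\frac{y^{2}}{2} + \frac{5}{2} \right)}}{4} - \frac{23 y}{6} + 5 \log{\left(y^{2} + 5 \right)} + \frac{23 \sqrt{5} \operatorname{atan}{\left(\frac{\sqrt{5} y}{5} \right)}}{6}.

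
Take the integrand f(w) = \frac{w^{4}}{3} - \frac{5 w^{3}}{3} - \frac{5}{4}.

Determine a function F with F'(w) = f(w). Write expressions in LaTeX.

The integrand splits into summands that can be handled one at a time.
Check: d/dw[\frac{w^{5}}{15} - \frac{5 w^{4}}{12} - \frac{5 w}{4}] = \frac{w^{4}}{3} - \frac{5 w^{3}}{3} - \frac{5}{4} = f(w).

An antiderivative is F(w) = \frac{w^{5}}{15} - \frac{5 w^{4}}{12} - \frac{5 w}{4}.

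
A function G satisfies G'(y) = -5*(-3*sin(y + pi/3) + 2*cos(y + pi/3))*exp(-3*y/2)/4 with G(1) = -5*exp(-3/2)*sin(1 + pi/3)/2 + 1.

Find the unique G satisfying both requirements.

Recognize the product-rule pattern: G'(y) = u'v + uv' with u = -5*exp(-3*y/2)/2, v = sin(y + pi/3), so integration by parts undoes it.
A general antiderivative is -5*exp(-3*y/2)*sin(y + pi/3)/2 + C.
The condition gives C = -5*exp(-3/2)*sin(1 + pi/3)/2 + 1 - (-5*exp(-3/2)*sin(1 + pi/3)/2) = 1.
So G(y) = (2*exp(3*y/2) - 5*sin(y + pi/3))*exp(-3*y/2)/2.
Check: d/dy[(2*exp(3*y/2) - 5*sin(y + pi/3))*exp(-3*y/2)/2] = (15*sin(y + pi/3) - 10*cos(y + pi/3))*exp(-3*y/2)/4, which equals G'(y).

G(y) = (2*exp(3*y/2) - 5*sin(y + pi/3))*exp(-3*y/2)/2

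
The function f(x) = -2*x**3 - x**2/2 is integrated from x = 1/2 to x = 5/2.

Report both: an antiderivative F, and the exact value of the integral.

Antiderivative: F(x) = x**3*(-3*x - 1)/6; value = -265/12

The integrand splits into summands that can be handled one at a time.
F(x) = x**3*(-3*x - 1)/6 is an antiderivative of f.
Check: d/dx[x**3*(-3*x - 1)/6] = -2*x**3 - x**2/2 = f(x).
F(5/2) = -2125/96; F(1/2) = -5/96.
Integral = F(5/2) - F(1/2) = -265/12.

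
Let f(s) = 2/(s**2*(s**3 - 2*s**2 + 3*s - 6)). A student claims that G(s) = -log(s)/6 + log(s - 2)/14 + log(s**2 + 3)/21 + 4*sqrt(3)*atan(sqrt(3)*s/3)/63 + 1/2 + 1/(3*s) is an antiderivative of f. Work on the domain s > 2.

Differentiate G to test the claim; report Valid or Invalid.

d/ds[G] = 2/(s**5 - 2*s**4 + 3*s**3 - 6*s**2)
This equals f(s) exactly, so the claim holds.

Valid: G'(s) = f(s).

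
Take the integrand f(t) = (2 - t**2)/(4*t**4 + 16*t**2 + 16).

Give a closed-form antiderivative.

Recognize the product-rule pattern: f = u'v + uv' with u = t/2, v = 1/(2*t**2 + 4), so integration by parts undoes it.
Check: d/dt[t/(4*t**2 + 8)] = (2 - t**2)/(4*t**4 + 16*t**2 + 16) = f(t).

An antiderivative is F(t) = t/(4*t**2 + 8).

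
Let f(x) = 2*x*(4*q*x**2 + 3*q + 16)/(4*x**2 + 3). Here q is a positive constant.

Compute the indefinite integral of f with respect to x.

Any candidate F(x) must reproduce f(x) exactly when differentiated.
Check: d/dx[q*x**2 + 4*log(4*x**2 + 3)] = (8*q*x**3 + 6*q*x + 32*x)/(4*x**2 + 3), which equals f(x).

F(x) = q*x**2 + 4*log(4*x**2 + 3) + C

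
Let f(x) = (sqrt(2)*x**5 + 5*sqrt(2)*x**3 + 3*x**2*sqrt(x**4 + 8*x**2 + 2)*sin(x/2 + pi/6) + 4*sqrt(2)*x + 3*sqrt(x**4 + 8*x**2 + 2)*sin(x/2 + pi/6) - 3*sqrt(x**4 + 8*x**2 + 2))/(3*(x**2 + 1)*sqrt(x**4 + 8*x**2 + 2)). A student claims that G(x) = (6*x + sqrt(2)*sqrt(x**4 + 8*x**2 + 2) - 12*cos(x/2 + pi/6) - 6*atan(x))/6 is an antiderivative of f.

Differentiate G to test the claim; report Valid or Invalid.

d/dx[G] = (sqrt(2)*x**5 + 5*sqrt(2)*x**3 + 3*x**2*sqrt(x**4 + 8*x**2 + 2)*sin(x/2 + pi/6) + 3*x**2*sqrt(x**4 + 8*x**2 + 2) + 4*sqrt(2)*x + 3*sqrt(x**4 + 8*x**2 + 2)*sin(x/2 + pi/6))/(3*x**2*sqrt(x**4 + 8*x**2 + 2) + 3*sqrt(x**4 + 8*x**2 + 2))
d/dx[G] - f(x) = 1 != 0.

Invalid: d/dx[G] - f = 1, which is not 0.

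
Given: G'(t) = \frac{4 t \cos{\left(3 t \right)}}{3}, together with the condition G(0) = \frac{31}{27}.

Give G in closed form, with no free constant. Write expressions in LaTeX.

G(t) = \frac{12 t \sin{\left(3 t \right)} + 4 \cos{\left(3 t \right)} + 27}{27}

Differentiate the proposed G(t) back; it has to land on the given G'(t).
A general antiderivative is \frac{4 t \sin{\left(3 t \right)}}{9} + \frac{4 \cos{\left(3 t \right)}}{27} + C.
The condition gives C = \frac{31}{27} - (\frac{4}{27}) = 1.
So G(t) = \frac{12 t \sin{\left(3 t \right)} + 4 \cos{\left(3 t \right)} + 27}{27}.
Check: d/dt[\frac{12 t \sin{\left(3 t \right)} + 4 \cos{\left(3 t \right)} + 27}{27}] = \frac{4 t \cos{\left(3 t \right)}}{3} = G'(t).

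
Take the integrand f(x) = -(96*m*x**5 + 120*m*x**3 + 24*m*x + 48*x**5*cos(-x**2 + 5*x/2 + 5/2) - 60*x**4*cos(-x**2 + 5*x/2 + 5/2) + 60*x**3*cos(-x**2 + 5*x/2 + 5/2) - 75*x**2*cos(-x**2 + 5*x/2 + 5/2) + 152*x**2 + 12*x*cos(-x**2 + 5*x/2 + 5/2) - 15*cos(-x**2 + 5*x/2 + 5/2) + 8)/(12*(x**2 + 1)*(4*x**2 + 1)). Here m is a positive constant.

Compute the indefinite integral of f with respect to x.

F(x) = -m*x**2 + sin(-x**2 + 5*x/2 + 5/2)/2 - 4*atan(x) + 5*atan(2*x)/3 + C

Whatever form F(x) takes, F'(x) = f(x) is non-negotiable.
Check: d/dx[-m*x**2 + sin(-x**2 + 5*x/2 + 5/2)/2 - 4*atan(x) + 5*atan(2*x)/3] = (-96*m*x**5 - 120*m*x**3 - 24*m*x - 48*x**5*cos(-x**2 + 5*x/2 + 5/2) + 60*x**4*cos(-x**2 + 5*x/2 + 5/2) - 60*x**3*cos(-x**2 + 5*x/2 + 5/2) + 75*x**2*cos(-x**2 + 5*x/2 + 5/2) - 152*x**2 - 12*x*cos(-x**2 + 5*x/2 + 5/2) + 15*cos(-x**2 + 5*x/2 + 5/2) - 8)/(48*x**4 + 60*x**2 + 12), which equals f(x).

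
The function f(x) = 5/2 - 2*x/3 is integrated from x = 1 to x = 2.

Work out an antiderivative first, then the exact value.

Whatever form F(x) takes, F'(x) = f(x) is non-negotiable.
F(x) = -x**2/3 + 5*x/2 is an antiderivative of f.
Check: d/dx[-x**2/3 + 5*x/2] = 5/2 - 2*x/3 = f(x).
F(2) = 11/3; F(1) = 13/6.
Integral = F(2) - F(1) = 3/2.

Antiderivative: F(x) = -x**2/3 + 5*x/2; value = 3/2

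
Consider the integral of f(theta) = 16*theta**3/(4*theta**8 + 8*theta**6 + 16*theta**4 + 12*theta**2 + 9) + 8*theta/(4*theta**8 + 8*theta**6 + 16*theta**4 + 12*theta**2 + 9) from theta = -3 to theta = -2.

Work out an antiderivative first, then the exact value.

Antiderivative: F(theta) = -1/(theta**4 + theta**2 + 3/2); value = -280/7869

f matches the chain-rule pattern g'(h)*h' with inner function h(theta) = theta**4 + theta**2 + 3/2; substituting u = h(theta) collapses the integral.
F(theta) = -1/(theta**4 + theta**2 + 3/2) is an antiderivative of f.
Check: d/dtheta[-1/(theta**4 + theta**2 + 3/2)] = (16*theta**3 + 8*theta)/(4*theta**8 + 8*theta**6 + 16*theta**4 + 12*theta**2 + 9), which equals f(theta).
F(-2) = -2/43; F(-3) = -2/183.
Integral = F(-2) - F(-3) = -280/7869.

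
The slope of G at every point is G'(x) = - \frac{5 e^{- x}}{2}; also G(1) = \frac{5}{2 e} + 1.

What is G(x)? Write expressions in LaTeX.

G(x) = \frac{\left(2 e^{x} + 5\right) e^{- x}}{2}

Any candidate G(x) must reproduce the stated G'(x) exactly.
A general antiderivative is \frac{5 e^{- x}}{2} + C.
The condition gives C = \frac{5}{2 e} + 1 - (\frac{5}{2 e}) = 1.
So G(x) = \frac{\left(2 e^{x} + 5\right) e^{- x}}{2}.
Check: d/dx[\frac{\left(2 e^{x} + 5\right) e^{- x}}{2}] = - \frac{5 e^{- x}}{2} = G'(x).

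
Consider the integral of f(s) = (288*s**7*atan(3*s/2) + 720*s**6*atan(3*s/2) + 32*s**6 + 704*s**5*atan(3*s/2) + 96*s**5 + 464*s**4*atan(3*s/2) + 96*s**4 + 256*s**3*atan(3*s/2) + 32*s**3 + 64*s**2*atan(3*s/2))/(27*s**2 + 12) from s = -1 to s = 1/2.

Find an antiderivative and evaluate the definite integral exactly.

Recognize the product-rule pattern: f = u'v + uv' with u = 16*(s**2 + s)**3/9, v = atan(3*s/2), so integration by parts undoes it.
F(s) = 16*s**6*atan(3*s/2)/9 + 16*s**5*atan(3*s/2)/3 + 16*s**4*atan(3*s/2)/3 + 16*s**3*atan(3*s/2)/9 is an antiderivative of f.
Check: d/ds[16*s**6*atan(3*s/2)/9 + 16*s**5*atan(3*s/2)/3 + 16*s**4*atan(3*s/2)/3 + 16*s**3*atan(3*s/2)/9] = (288*s**7*atan(3*s/2) + 720*s**6*atan(3*s/2) + 32*s**6 + 704*s**5*atan(3*s/2) + 96*s**5 + 464*s**4*atan(3*s/2) + 96*s**4 + 256*s**3*atan(3*s/2) + 32*s**3 + 64*s**2*atan(3*s/2))/(27*s**2 + 12) = f(s).
F(1/2) = 3*atan(3/4)/4; F(-1) = 0.
Integral = F(1/2) - F(-1) = 3*atan(3/4)/4.

Antiderivative: F(s) = 16*s**6*atan(3*s/2)/9 + 16*s**5*atan(3*s/2)/3 + 16*s**4*atan(3*s/2)/3 + 16*s**3*atan(3*s/2)/9; value = 3*atan(3/4)/4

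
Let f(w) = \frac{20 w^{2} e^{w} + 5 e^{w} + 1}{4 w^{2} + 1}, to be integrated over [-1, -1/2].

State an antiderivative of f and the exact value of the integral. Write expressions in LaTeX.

Antiderivative: F(w) = 5 e^{w} + \frac{\operatorname{atan}{\left(2 w \right)}}{2}; value = - \frac{5}{e} - \frac{\pi}{8} + \frac{\operatorname{atan}{\left(2 \right)}}{2} + \frac{5}{e^{\frac{1}{2}}}

A candidate is checked by its d/dw: the result must match f(w).
F(w) = 5 e^{w} + \frac{\operatorname{atan}{\left(2 w \right)}}{2} is an antiderivative of f.
Check: d/dw[5 e^{w} + \frac{\operatorname{atan}{\left(2 w \right)}}{2}] = \frac{20 w^{2} e^{w} + 5 e^{w} + 1}{4 w^{2} + 1} = f(w).
F(-1/2) = - \frac{\pi}{8} + \frac{5}{e^{\frac{1}{2}}}; F(-1) = - \frac{\operatorname{atan}{\left(2 \right)}}{2} + \frac{5}{e}.
Integral = F(-1/2) - F(-1) = - \frac{5}{e} - \frac{\pi}{8} + \frac{\operatorname{atan}{\left(2 \right)}}{2} + \frac{5}{e^{\frac{1}{2}}}.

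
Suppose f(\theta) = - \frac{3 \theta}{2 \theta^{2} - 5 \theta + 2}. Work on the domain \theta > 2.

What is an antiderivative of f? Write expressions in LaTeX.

An antiderivative is F(\theta) = \frac{- 4 \log{\left(\theta - 2 \right)} + \log{\left(\theta - \frac{1}{2} \right)}}{2}.

Factor the denominator (\left(\theta - 2\right) \left(2 \theta - 1\right)) and decompose: f = \frac{1}{2 \theta - 1} - \frac{2}{\theta - 2}; each piece integrates to a log, atan, or power term.
Check: d/d\theta[\frac{- 4 \log{\left(\theta - 2 \right)} + \log{\left(\theta - \frac{1}{2} \right)}}{2}] = - \frac{3 \theta}{2 \theta^{2} - 5 \theta + 2} = f(\theta).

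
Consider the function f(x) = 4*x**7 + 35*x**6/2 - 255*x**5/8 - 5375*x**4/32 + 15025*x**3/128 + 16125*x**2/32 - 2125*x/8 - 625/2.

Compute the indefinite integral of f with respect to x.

f matches the chain-rule pattern g'(h)*h' with inner function h(x) = x**2 + 5*x/4 - 5; substituting u = h(x) collapses the integral.
Check: d/dx[(x**2 + 5*x/4 - 5)**4/2] = 4*x**7 + 35*x**6/2 - 255*x**5/8 - 5375*x**4/32 + 15025*x**3/128 + 16125*x**2/32 - 2125*x/8 - 625/2 = f(x).

F(x) = (x**2 + 5*x/4 - 5)**4/2 + C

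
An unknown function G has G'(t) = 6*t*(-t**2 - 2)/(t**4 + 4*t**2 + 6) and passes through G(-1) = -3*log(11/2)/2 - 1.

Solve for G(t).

The substitution u = t**4/2 + 2*t**2 + 3 works: G'(t) is exactly (dG/du)*(du/dt) for that inner function.
A general antiderivative is -3*log(t**4/2 + 2*t**2 + 3)/2 + C.
The condition gives C = -3*log(11/2)/2 - 1 - (-3*log(11/2)/2) = -1.
So G(t) = (-3*log(t**4/2 + 2*t**2 + 3) - 2)/2.
Check: d/dt[(-3*log(t**4/2 + 2*t**2 + 3) - 2)/2] = (-6*t**3 - 12*t)/(t**4 + 4*t**2 + 6), which equals G'(t).

G(t) = (-3*log(t**4/2 + 2*t**2 + 3) - 2)/2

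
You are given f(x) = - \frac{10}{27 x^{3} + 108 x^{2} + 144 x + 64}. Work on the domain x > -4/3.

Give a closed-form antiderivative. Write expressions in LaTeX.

Any candidate F(x) must reproduce f(x) exactly when differentiated.
Check: d/dx[\frac{5}{3 \left(3 x + 4\right)^{2}}] = - \frac{10}{27 x^{3} + 108 x^{2} + 144 x + 64} = f(x).

An antiderivative is F(x) = \frac{5}{3 \left(3 x + 4\right)^{2}}.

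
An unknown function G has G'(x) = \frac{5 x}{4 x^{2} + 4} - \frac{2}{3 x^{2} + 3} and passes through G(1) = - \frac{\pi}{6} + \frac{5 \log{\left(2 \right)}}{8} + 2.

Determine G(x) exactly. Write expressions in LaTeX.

Integrate term by term and add the pieces.
A general antiderivative is \frac{5 \log{\left(x^{2} + 1 \right)}}{8} - \frac{2 \operatorname{atan}{\left(x \right)}}{3} + C.
The condition gives C = - \frac{\pi}{6} + \frac{5 \log{\left(2 \right)}}{8} + 2 - (- \frac{\pi}{6} + \frac{5 \log{\left(2 \right)}}{8}) = 2.
So G(x) = \frac{5 \log{\left(x^{2} + 1 \right)}}{8} - \frac{2 \operatorname{atan}{\left(x \right)}}{3} + 2.
Check: d/dx[\frac{5 \log{\left(x^{2} + 1 \right)}}{8} - \frac{2 \operatorname{atan}{\left(x \right)}}{3} + 2] = \frac{15 x - 8}{12 x^{2} + 12}, which equals G'(x).

G(x) = \frac{5 \log{\left(x^{2} + 1 \right)}}{8} - \frac{2 \operatorname{atan}{\left(x \right)}}{3} + 2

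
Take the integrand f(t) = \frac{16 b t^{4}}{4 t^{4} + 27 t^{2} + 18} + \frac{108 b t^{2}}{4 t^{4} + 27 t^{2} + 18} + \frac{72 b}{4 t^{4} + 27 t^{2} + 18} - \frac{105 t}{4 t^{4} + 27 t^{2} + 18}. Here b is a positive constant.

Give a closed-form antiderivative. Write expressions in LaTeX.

An antiderivative is F(t) = 4 b t + \frac{5 \log{\left(t^{2} + 6 \right)}}{2} - \frac{5 \log{\left(4 t^{2} + 3 \right)}}{2}.

Integrate term by term and add the pieces.
Check: d/dt[4 b t + \frac{5 \log{\left(t^{2} + 6 \right)}}{2} - \frac{5 \log{\left(4 t^{2} + 3 \right)}}{2}] = \frac{16 b t^{4} + 108 b t^{2} + 72 b - 105 t}{4 t^{4} + 27 t^{2} + 18}, which equals f(t).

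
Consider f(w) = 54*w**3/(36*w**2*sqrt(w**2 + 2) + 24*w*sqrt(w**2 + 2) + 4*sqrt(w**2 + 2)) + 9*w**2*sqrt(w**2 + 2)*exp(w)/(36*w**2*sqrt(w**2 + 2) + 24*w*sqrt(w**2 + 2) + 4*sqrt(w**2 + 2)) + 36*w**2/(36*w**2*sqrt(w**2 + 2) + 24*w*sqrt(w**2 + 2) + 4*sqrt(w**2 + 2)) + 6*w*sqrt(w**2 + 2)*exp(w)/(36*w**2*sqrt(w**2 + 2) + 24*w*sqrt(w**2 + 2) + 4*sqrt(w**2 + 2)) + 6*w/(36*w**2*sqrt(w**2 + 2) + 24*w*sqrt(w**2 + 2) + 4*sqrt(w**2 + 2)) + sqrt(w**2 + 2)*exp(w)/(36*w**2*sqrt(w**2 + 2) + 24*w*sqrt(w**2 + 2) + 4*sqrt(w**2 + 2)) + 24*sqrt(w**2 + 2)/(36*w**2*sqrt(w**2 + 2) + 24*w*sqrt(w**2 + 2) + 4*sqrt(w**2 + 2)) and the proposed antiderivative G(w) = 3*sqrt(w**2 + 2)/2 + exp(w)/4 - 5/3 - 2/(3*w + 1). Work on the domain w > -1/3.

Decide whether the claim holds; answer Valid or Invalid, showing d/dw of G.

Valid - differentiating G returns exactly f.

d/dw[G] = (54*w**3 + 9*w**2*sqrt(w**2 + 2)*exp(w) + 36*w**2 + 6*w*sqrt(w**2 + 2)*exp(w) + 6*w + sqrt(w**2 + 2)*exp(w) + 24*sqrt(w**2 + 2))/(36*w**2*sqrt(w**2 + 2) + 24*w*sqrt(w**2 + 2) + 4*sqrt(w**2 + 2))
This equals f(w) exactly, so the claim holds.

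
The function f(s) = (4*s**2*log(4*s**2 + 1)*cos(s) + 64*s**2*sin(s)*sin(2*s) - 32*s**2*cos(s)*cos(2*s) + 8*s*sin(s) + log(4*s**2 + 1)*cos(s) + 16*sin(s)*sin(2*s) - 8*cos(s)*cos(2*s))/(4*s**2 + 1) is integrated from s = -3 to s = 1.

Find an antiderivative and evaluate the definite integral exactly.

f has the shape u'v + uv' for u = log(4*s**2 + 1) - 8*cos(2*s) and v = sin(s) — it is the derivative of the product u*v.
F(s) = -(-log(4*s**2 + 1) + 8*cos(2*s))*sin(s) is an antiderivative of f.
Check: d/ds[-(-log(4*s**2 + 1) + 8*cos(2*s))*sin(s)] = (4*s**2*log(4*s**2 + 1)*cos(s) + 64*s**2*sin(s)*sin(2*s) - 32*s**2*cos(s)*cos(2*s) + 8*s*sin(s) + log(4*s**2 + 1)*cos(s) + 16*sin(s)*sin(2*s) - 8*cos(s)*cos(2*s))/(4*s**2 + 1) = f(s).
F(1) = log(5)*sin(1) - 8*sin(1)*cos(2); F(-3) = -log(37)*sin(3) + 8*sin(3)*cos(6).
Integral = F(1) - F(-3) = -8*sin(3)*cos(6) + log(37)*sin(3) + log(5)*sin(1) - 8*sin(1)*cos(2).

Antiderivative: F(s) = -(-log(4*s**2 + 1) + 8*cos(2*s))*sin(s); value = -8*sin(3)*cos(6) + log(37)*sin(3) + log(5)*sin(1) - 8*sin(1)*cos(2)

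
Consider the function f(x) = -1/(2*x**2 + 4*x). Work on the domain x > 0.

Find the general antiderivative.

F(x) = (-log(x) + log(x + 2))/4 + C

The denominator factors as 2*x*(x + 2); partial fractions split f into directly integrable pieces: 1/(4*(x + 2)) - 1/(4*x).
Check: d/dx[(-log(x) + log(x + 2))/4] = -1/(2*x**2 + 4*x) = f(x).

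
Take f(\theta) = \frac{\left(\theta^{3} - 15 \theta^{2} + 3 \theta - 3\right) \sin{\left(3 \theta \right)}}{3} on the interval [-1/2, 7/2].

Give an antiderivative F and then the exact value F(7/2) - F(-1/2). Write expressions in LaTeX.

Whatever form F(\theta) takes, F'(\theta) = f(\theta) is non-negotiable.
F(\theta) = - \frac{\theta^{3} \cos{\left(3 \theta \right)}}{9} + \frac{\theta^{2} \sin{\left(3 \theta \right)}}{9} + \frac{5 \theta^{2} \cos{\left(3 \theta \right)}}{3} - \frac{10 \theta \sin{\left(3 \theta \right)}}{9} - \frac{7 \theta \cos{\left(3 \theta \right)}}{27} + \frac{7 \sin{\left(3 \theta \right)}}{81} - \frac{\cos{\left(3 \theta \right)}}{27} is an antiderivative of f.
Check: d/d\theta[- \frac{\theta^{3} \cos{\left(3 \theta \right)}}{9} + \frac{\theta^{2} \sin{\left(3 \theta \right)}}{9} + \frac{5 \theta^{2} \cos{\left(3 \theta \right)}}{3} - \frac{10 \theta \sin{\left(3 \theta \right)}}{9} - \frac{7 \theta \cos{\left(3 \theta \right)}}{27} + \frac{7 \sin{\left(3 \theta \right)}}{81} - \frac{\cos{\left(3 \theta \right)}}{27}] = \frac{\theta^{3} \sin{\left(3 \theta \right)}}{3} - 5 \theta^{2} \sin{\left(3 \theta \right)} + \theta \sin{\left(3 \theta \right)} - \sin{\left(3 \theta \right)}, which equals f(\theta).
F(7/2) = \frac{353 \cos{\left(\frac{21}{2} \right)}}{24} - \frac{791 \sin{\left(\frac{21}{2} \right)}}{324}; F(-1/2) = - \frac{217 \sin{\left(\frac{3}{2} \right)}}{324} + \frac{113 \cos{\left(\frac{3}{2} \right)}}{216}.
Integral = F(7/2) - F(-1/2) = \frac{353 \cos{\left(\frac{21}{2} \right)}}{24} - \frac{113 \cos{\left(\frac{3}{2} \right)}}{216} + \frac{217 \sin{\left(\frac{3}{2} \right)}}{324} - \frac{791 \sin{\left(\frac{21}{2} \right)}}{324}.

Antiderivative: F(\theta) = - \frac{\theta^{3} \cos{\left(3 \theta \right)}}{9} + \frac{\theta^{2} \sin{\left(3 \theta \right)}}{9} + \frac{5 \theta^{2} \cos{\left(3 \theta \right)}}{3} - \frac{10 \theta \sin{\left(3 \theta \right)}}{9} - \frac{7 \theta \cos{\left(3 \theta \right)}}{27} + \frac{7 \sin{\left(3 \theta \right)}}{81} - \frac{\cos{\left(3 \theta \right)}}{27}; value = \frac{353 \cos{\left(\frac{21}{2} \right)}}{24} - \frac{113 \cos{\left(\frac{3}{2} \right)}}{216} + \frac{217 \sin{\left(\frac{3}{2} \right)}}{324} - \frac{791 \sin{\left(\frac{21}{2} \right)}}{324}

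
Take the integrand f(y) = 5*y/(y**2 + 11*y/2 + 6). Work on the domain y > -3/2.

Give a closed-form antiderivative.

An antiderivative is F(y) = -3*log(y + 3/2) + 8*log(y + 4).

The denominator factors as (y + 4)*(2*y + 3); partial fractions split f into directly integrable pieces: -6/(2*y + 3) + 8/(y + 4).
Check: d/dy[-3*log(y + 3/2) + 8*log(y + 4)] = 10*y/(2*y**2 + 11*y + 12), which equals f(y).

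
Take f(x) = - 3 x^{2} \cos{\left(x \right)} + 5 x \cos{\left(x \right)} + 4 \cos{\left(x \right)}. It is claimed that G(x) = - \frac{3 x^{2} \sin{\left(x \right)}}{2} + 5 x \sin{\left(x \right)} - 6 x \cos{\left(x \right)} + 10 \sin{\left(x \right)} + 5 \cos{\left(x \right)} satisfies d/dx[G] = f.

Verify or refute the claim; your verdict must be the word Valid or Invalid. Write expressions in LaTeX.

Invalid: d/dx[G] - f = \frac{3 x^{2} \cos{\left(x \right)}}{2} + 3 x \sin{\left(x \right)}, which is not 0.

d/dx[G] = - \frac{3 x^{2} \cos{\left(x \right)}}{2} + 3 x \sin{\left(x \right)} + 5 x \cos{\left(x \right)} + 4 \cos{\left(x \right)}
d/dx[G] - f(x) = \frac{3 x^{2} \cos{\left(x \right)}}{2} + 3 x \sin{\left(x \right)} != 0.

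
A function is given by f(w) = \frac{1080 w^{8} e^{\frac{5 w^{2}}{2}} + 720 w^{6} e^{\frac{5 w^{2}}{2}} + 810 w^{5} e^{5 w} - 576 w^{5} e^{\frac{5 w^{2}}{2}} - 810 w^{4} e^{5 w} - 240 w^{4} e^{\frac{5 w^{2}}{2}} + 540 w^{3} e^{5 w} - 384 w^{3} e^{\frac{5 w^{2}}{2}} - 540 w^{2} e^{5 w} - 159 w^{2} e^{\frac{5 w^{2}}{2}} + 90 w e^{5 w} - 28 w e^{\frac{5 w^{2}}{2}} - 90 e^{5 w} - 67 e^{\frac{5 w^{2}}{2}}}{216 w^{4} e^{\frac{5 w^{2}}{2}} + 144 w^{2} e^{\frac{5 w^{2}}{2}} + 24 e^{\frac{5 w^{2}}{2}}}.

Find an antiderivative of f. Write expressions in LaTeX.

An antiderivative is F(w) = \frac{24 w^{5} \left(3 w^{2} + 1\right) - 32 w^{2} \left(3 w^{2} + 1\right) - 40 w \left(3 w^{2} + 1\right) - 27 w - 18 \left(3 w^{2} + 1\right) e^{- \frac{5 w^{2}}{2} + 5 w} - 6}{24 \left(3 w^{2} + 1\right)}.

Recover f(w) by differentiating a candidate F(w); any mismatch rules it out.
Check: d/dw[\frac{24 w^{5} \left(3 w^{2} + 1\right) - 32 w^{2} \left(3 w^{2} + 1\right) - 40 w \left(3 w^{2} + 1\right) - 27 w - 18 \left(3 w^{2} + 1\right) e^{- \frac{5 w^{2}}{2} + 5 w} - 6}{24 \left(3 w^{2} + 1\right)}] = \frac{1080 w^{8} + 720 w^{6} + 810 w^{5} e^{5 w} e^{- \frac{5 w^{2}}{2}} - 576 w^{5} - 810 w^{4} e^{5 w} e^{- \frac{5 w^{2}}{2}} - 240 w^{4} + 540 w^{3} e^{5 w} e^{- \frac{5 w^{2}}{2}} - 384 w^{3} - 540 w^{2} e^{5 w} e^{- \frac{5 w^{2}}{2}} - 159 w^{2} + 90 w e^{5 w} e^{- \frac{5 w^{2}}{2}} - 28 w - 90 e^{5 w} e^{- \frac{5 w^{2}}{2}} - 67}{216 w^{4} + 144 w^{2} + 24}, which equals f(w).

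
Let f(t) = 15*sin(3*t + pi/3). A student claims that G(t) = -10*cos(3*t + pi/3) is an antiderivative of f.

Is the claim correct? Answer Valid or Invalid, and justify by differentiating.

Invalid: d/dt[G] - f = 15*sin(3*t + pi/3), which is not 0.

d/dt[G] = 30*sin(3*t + pi/3)
d/dt[G] - f(t) = 15*sin(3*t + pi/3) != 0.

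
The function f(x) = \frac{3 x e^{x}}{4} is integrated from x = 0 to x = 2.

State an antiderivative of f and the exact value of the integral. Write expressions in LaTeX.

Recognize the product-rule pattern: f = u'v + uv' with u = \frac{3 x}{4} - \frac{3}{4}, v = e^{x}, so integration by parts undoes it.
F(x) = \frac{3 \left(x - 1\right) e^{x}}{4} is an antiderivative of f.
Check: d/dx[\frac{3 \left(x - 1\right) e^{x}}{4}] = \frac{3 x e^{x}}{4} = f(x).
F(2) = \frac{3 e^{2}}{4}; F(0) = - \frac{3}{4}.
Integral = F(2) - F(0) = \frac{3}{4} + \frac{3 e^{2}}{4}.

Antiderivative: F(x) = \frac{3 \left(x - 1\right) e^{x}}{4}; value = \frac{3}{4} + \frac{3 e^{2}}{4}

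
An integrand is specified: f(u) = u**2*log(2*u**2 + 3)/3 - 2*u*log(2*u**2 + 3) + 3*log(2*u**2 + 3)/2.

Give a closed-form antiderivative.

The integrand splits into summands that can be handled one at a time.
Check: d/du[(-4*u**3 + 54*u**2 + 3*u*(2*u**2 - 18*u + 27)*log(2*u**2 + 3) - 144*u - 81*log(u**2 + 3/2) + 72*sqrt(6)*atan(sqrt(6)*u/3))/54] = u**2*log(2*u**2 + 3)/3 - 2*u*log(2*u**2 + 3) + 3*log(2*u**2 + 3)/2 = f(u).

An antiderivative is F(u) = (-4*u**3 + 54*u**2 + 3*u*(2*u**2 - 18*u + 27)*log(2*u**2 + 3) - 144*u - 81*log(u**2 + 3/2) + 72*sqrt(6)*atan(sqrt(6)*u/3))/54.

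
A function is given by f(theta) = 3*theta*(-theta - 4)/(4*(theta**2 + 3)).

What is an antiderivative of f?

A candidate is checked by its d/dtheta: the result must match f(theta).
Check: d/dtheta[-3*theta/4 - 3*log(theta**2 + 3)/2 + 3*sqrt(3)*atan(sqrt(3)*theta/3)/4] = (-3*theta**2 - 12*theta)/(4*theta**2 + 12), which equals f(theta).

An antiderivative is F(theta) = -3*theta/4 - 3*log(theta**2 + 3)/2 + 3*sqrt(3)*atan(sqrt(3)*theta/3)/4.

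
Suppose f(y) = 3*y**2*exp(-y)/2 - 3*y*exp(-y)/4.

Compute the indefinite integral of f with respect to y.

F(y) = -3*(2*y**2 + 3*y + 3)*exp(-y)/4 + C

f has the shape u'v + uv' for u = -3*y**2/2 - 9*y/4 - 9/4 and v = exp(-y) — it is the derivative of the product u*v.
Check: d/dy[-3*(2*y**2 + 3*y + 3)*exp(-y)/4] = (6*y**2 - 3*y)*exp(-y)/4, which equals f(y).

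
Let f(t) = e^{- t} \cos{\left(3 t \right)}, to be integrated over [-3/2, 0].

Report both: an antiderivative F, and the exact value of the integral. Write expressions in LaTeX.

Check any antiderivative F(t) by computing F'(t) and comparing it with f(t).
F(t) = \frac{3 e^{- t} \sin{\left(3 t \right)}}{10} - \frac{e^{- t} \cos{\left(3 t \right)}}{10} is an antiderivative of f.
Check: d/dt[\frac{3 e^{- t} \sin{\left(3 t \right)}}{10} - \frac{e^{- t} \cos{\left(3 t \right)}}{10}] = e^{- t} \cos{\left(3 t \right)} = f(t).
F(0) = - \frac{1}{10}; F(-3/2) = - \frac{e^{\frac{3}{2}} \cos{\left(\frac{9}{2} \right)}}{10} - \frac{3 e^{\frac{3}{2}} \sin{\left(\frac{9}{2} \right)}}{10}.
Integral = F(0) - F(-3/2) = \frac{3 e^{\frac{3}{2}} \sin{\left(\frac{9}{2} \right)}}{10} - \frac{1}{10} + \frac{e^{\frac{3}{2}} \cos{\left(\frac{9}{2} \right)}}{10}.

Antiderivative: F(t) = \frac{3 e^{- t} \sin{\left(3 t \right)}}{10} - \frac{e^{- t} \cos{\left(3 t \right)}}{10}; value = \frac{3 e^{\frac{3}{2}} \sin{\left(\frac{9}{2} \right)}}{10} - \frac{1}{10} + \frac{e^{\frac{3}{2}} \cos{\left(\frac{9}{2} \right)}}{10}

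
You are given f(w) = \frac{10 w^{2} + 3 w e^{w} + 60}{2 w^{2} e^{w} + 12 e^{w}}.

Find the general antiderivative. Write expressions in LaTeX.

F(w) = \frac{\left(3 e^{w} \log{\left(\frac{w^{2}}{2} + 3 \right)} - 20\right) e^{- w}}{4} + C

Any candidate F(w) must reproduce f(w) exactly when differentiated.
Check: d/dw[\frac{\left(3 e^{w} \log{\left(\frac{w^{2}}{2} + 3 \right)} - 20\right) e^{- w}}{4}] = \frac{10 w^{2} + 3 w e^{w} + 60}{2 w^{2} e^{w} + 12 e^{w}} = f(w).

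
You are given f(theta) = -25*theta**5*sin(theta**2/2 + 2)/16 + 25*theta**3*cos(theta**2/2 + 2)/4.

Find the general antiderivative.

F(theta) = 25*theta**4*cos(theta**2/2 + 2)/16 + C

Recognize the product-rule pattern: f = u'v + uv' with u = 25*theta**4/16, v = cos(theta**2/2 + 2), so integration by parts undoes it.
Check: d/dtheta[25*theta**4*cos(theta**2/2 + 2)/16] = -25*theta**5*sin(theta**2/2 + 2)/16 + 25*theta**3*cos(theta**2/2 + 2)/4 = f(theta).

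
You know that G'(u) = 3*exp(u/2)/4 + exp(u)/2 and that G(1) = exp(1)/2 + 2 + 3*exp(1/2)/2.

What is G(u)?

G(u) = 3*exp(u/2)/2 + exp(u)/2 + 2

The integrand splits into summands that can be handled one at a time.
A general antiderivative is 3*exp(u/2)/2 + exp(u)/2 + C.
The condition gives C = exp(1)/2 + 2 + 3*exp(1/2)/2 - (exp(1)/2 + 3*exp(1/2)/2) = 2.
So G(u) = 3*exp(u/2)/2 + exp(u)/2 + 2.
Check: d/du[3*exp(u/2)/2 + exp(u)/2 + 2] = 3*exp(u/2)/4 + exp(u)/2 = G'(u).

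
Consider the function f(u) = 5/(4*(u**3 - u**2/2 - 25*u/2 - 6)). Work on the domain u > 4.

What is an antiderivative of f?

The denominator factors as 2*(u - 4)*(u + 3)*(2*u + 1); partial fractions split f into directly integrable pieces: -2/(9*(2*u + 1)) + 1/(14*(u + 3)) + 5/(126*(u - 4)).
Check: d/du[(5*log(u - 4) - 14*log(u + 1/2) + 9*log(u + 3))/126] = 5/(4*u**3 - 2*u**2 - 50*u - 24), which equals f(u).

An antiderivative is F(u) = (5*log(u - 4) - 14*log(u + 1/2) + 9*log(u + 3))/126.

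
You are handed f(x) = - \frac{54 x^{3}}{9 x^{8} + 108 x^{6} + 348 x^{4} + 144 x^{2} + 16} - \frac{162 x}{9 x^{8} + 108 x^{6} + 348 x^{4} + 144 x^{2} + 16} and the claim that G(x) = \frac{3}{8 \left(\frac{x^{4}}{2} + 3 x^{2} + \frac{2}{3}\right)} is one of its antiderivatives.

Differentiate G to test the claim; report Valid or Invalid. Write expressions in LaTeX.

d/dx[G] = \frac{- 27 x^{3} - 81 x}{9 x^{8} + 108 x^{6} + 348 x^{4} + 144 x^{2} + 16}
d/dx[G] - f(x) = \frac{27 x^{3} + 81 x}{9 x^{8} + 108 x^{6} + 348 x^{4} + 144 x^{2} + 16} != 0.

Invalid: d/dx[G] - f = \frac{27 x^{3} + 81 x}{9 x^{8} + 108 x^{6} + 348 x^{4} + 144 x^{2} + 16}, which is not 0.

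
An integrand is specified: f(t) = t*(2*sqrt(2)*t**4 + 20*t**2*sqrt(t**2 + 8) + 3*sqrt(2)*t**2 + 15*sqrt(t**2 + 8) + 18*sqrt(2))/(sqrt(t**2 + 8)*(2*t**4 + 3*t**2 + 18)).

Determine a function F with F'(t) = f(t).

Since d/dt undoes antidifferentiation here, F'(t) = f(t) is required of F(t).
Check: d/dt[(2*sqrt(2)*sqrt(t**2 + 8) + 5*log(2*t**4/3 + t**2 + 6))/2] = (2*sqrt(2)*t**5 + 20*t**3*sqrt(t**2 + 8) + 3*sqrt(2)*t**3 + 15*t*sqrt(t**2 + 8) + 18*sqrt(2)*t)/(2*t**4*sqrt(t**2 + 8) + 3*t**2*sqrt(t**2 + 8) + 18*sqrt(t**2 + 8)), which equals f(t).

An antiderivative is F(t) = (2*sqrt(2)*sqrt(t**2 + 8) + 5*log(2*t**4/3 + t**2 + 6))/2.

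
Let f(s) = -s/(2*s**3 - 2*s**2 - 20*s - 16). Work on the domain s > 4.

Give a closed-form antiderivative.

An antiderivative is F(s) = -log(s - 4)/15 - log(s + 1)/10 + log(s + 2)/6.

The denominator factors as 2*(s - 4)*(s + 1)*(s + 2); partial fractions split f into directly integrable pieces: 1/(6*(s + 2)) - 1/(10*(s + 1)) - 1/(15*(s - 4)).
Check: d/ds[-log(s - 4)/15 - log(s + 1)/10 + log(s + 2)/6] = -s/(2*s**3 - 2*s**2 - 20*s - 16) = f(s).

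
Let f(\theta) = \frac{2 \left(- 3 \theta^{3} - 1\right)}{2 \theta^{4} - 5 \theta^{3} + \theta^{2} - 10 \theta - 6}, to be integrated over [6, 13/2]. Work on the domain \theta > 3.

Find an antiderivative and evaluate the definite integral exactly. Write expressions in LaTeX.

Antiderivative: F(\theta) = - \frac{164 \log{\left(\theta - 3 \right)}}{77} + \frac{5 \log{\left(\theta + \frac{1}{2} \right)}}{63} - \frac{47 \log{\left(\theta^{2} + 2 \right)}}{99} - \frac{53 \sqrt{2} \operatorname{atan}{\left(\frac{\sqrt{2} \theta}{2} \right)}}{99}; value = - \frac{164 \log{\left(\frac{7}{2} \right)}}{77} - \frac{47 \log{\left(\frac{177}{4} \right)}}{99} - \frac{53 \sqrt{2} \operatorname{atan}{\left(\frac{13 \sqrt{2}}{4} \right)}}{99} - \frac{5 \log{\left(\frac{13}{2} \right)}}{63} + \frac{5 \log{\left(7 \right)}}{63} + \frac{53 \sqrt{2} \operatorname{atan}{\left(3 \sqrt{2} \right)}}{99} + \frac{47 \log{\left(38 \right)}}{99} + \frac{164 \log{\left(3 \right)}}{77}

The denominator factors as \left(\theta - 3\right) \left(2 \theta + 1\right) \left(\theta^{2} + 2\right); partial fractions split f into directly integrable pieces: - \frac{2 \left(47 \theta + 53\right)}{99 \left(\theta^{2} + 2\right)} + \frac{10}{63 \left(2 \theta + 1\right)} - \frac{164}{77 \left(\theta - 3\right)}.
F(\theta) = - \frac{164 \log{\left(\theta - 3 \right)}}{77} + \frac{5 \log{\left(\theta + \frac{1}{2} \right)}}{63} - \frac{47 \log{\left(\theta^{2} + 2 \right)}}{99} - \frac{53 \sqrt{2} \operatorname{atan}{\left(\frac{\sqrt{2} \theta}{2} \right)}}{99} is an antiderivative of f.
Check: d/d\theta[- \frac{164 \log{\left(\theta - 3 \right)}}{77} + \frac{5 \log{\left(\theta + \frac{1}{2} \right)}}{63} - \frac{47 \log{\left(\theta^{2} + 2 \right)}}{99} - \frac{53 \sqrt{2} \operatorname{atan}{\left(\frac{\sqrt{2} \theta}{2} \right)}}{99}] = \frac{- 6 \theta^{3} - 2}{2 \theta^{4} - 5 \theta^{3} + \theta^{2} - 10 \theta - 6}, which equals f(\theta).
F(13/2) = - \frac{164 \log{\left(\frac{7}{2} \right)}}{77} - \frac{47 \log{\left(\frac{177}{4} \right)}}{99} - \frac{53 \sqrt{2} \operatorname{atan}{\left(\frac{13 \sqrt{2}}{4} \right)}}{99} + \frac{5 \log{\left(7 \right)}}{63}; F(6) = - \frac{164 \log{\left(3 \right)}}{77} - \frac{47 \log{\left(38 \right)}}{99} - \frac{53 \sqrt{2} \operatorname{atan}{\left(3 \sqrt{2} \right)}}{99} + \frac{5 \log{\left(\frac{13}{2} \right)}}{63}.
Integral = F(13/2) - F(6) = - \frac{164 \log{\left(\frac{7}{2} \right)}}{77} - \frac{47 \log{\left(\frac{177}{4} \right)}}{99} - \frac{53 \sqrt{2} \operatorname{atan}{\left(\frac{13 \sqrt{2}}{4} \right)}}{99} - \frac{5 \log{\left(\frac{13}{2} \right)}}{63} + \frac{5 \log{\left(7 \right)}}{63} + \frac{53 \sqrt{2} \operatorname{atan}{\left(3 \sqrt{2} \right)}}{99} + \frac{47 \log{\left(38 \right)}}{99} + \frac{164 \log{\left(3 \right)}}{77}.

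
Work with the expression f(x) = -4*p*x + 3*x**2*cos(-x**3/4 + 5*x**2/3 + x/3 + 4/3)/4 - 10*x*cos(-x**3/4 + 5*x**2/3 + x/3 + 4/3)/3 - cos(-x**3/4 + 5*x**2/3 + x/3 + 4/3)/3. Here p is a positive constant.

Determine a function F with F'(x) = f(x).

Integrate term by term and add the pieces.
Check: d/dx[-2*p*x**2 - sin(-x**3/4 + 5*x**2/3 + x/3 + 4/3)] = -4*p*x + 3*x**2*cos(-x**3/4 + 5*x**2/3 + x/3 + 4/3)/4 - 10*x*cos(-x**3/4 + 5*x**2/3 + x/3 + 4/3)/3 - cos(-x**3/4 + 5*x**2/3 + x/3 + 4/3)/3 = f(x).

An antiderivative is F(x) = -2*p*x**2 - sin(-x**3/4 + 5*x**2/3 + x/3 + 4/3).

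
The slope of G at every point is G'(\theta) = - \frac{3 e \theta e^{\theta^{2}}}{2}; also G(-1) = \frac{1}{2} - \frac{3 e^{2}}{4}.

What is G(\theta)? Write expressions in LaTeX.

The substitution u = \theta^{2} + 1 works: G'(\theta) is exactly (dG/du)*(du/d\theta) for that inner function.
A general antiderivative is - \frac{3 e^{\theta^{2} + 1}}{4} + C.
The condition gives C = \frac{1}{2} - \frac{3 e^{2}}{4} - (- \frac{3 e^{2}}{4}) = \frac{1}{2}.
So G(\theta) = \frac{1}{2} - \frac{3 e^{\theta^{2} + 1}}{4}.
Check: d/d\theta[\frac{1}{2} - \frac{3 e^{\theta^{2} + 1}}{4}] = - \frac{3 e \theta e^{\theta^{2}}}{2} = G'(\theta).

G(\theta) = \frac{1}{2} - \frac{3 e^{\theta^{2} + 1}}{4}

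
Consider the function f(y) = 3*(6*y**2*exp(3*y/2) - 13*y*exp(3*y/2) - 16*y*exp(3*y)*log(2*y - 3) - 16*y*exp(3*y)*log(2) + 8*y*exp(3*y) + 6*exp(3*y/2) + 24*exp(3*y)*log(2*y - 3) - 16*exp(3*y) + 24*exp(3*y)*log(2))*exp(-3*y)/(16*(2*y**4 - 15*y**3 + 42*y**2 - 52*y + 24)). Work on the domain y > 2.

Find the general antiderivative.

Recognize the product-rule pattern: f = u'v + uv' with u = 3/(2*y - 4)**2, v = log(4*y - 6) - exp(-3*y/2)/2, so integration by parts undoes it.
Check: d/dy[3*(log(4*y - 6) - exp(-3*y/2)/2)/(2*y - 4)**2] = (18*y**2*exp(3*y/2) - 39*y*exp(3*y/2) - 48*y*exp(3*y)*log(2*y - 3) - 48*y*exp(3*y)*log(2) + 24*y*exp(3*y) + 18*exp(3*y/2) + 72*exp(3*y)*log(2*y - 3) - 48*exp(3*y) + 72*exp(3*y)*log(2))/(32*y**4*exp(3*y) - 240*y**3*exp(3*y) + 672*y**2*exp(3*y) - 832*y*exp(3*y) + 384*exp(3*y)), which equals f(y).

F(y) = 3*(log(4*y - 6) - exp(-3*y/2)/2)/(2*y - 4)**2 + C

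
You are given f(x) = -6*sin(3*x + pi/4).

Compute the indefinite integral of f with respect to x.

For F(x) to be correct the identity F'(x) - f(x) = 0 must hold.
Check: d/dx[2*cos(3*x + pi/4)] = -6*sin(3*x + pi/4) = f(x).

F(x) = 2*cos(3*x + pi/4) + C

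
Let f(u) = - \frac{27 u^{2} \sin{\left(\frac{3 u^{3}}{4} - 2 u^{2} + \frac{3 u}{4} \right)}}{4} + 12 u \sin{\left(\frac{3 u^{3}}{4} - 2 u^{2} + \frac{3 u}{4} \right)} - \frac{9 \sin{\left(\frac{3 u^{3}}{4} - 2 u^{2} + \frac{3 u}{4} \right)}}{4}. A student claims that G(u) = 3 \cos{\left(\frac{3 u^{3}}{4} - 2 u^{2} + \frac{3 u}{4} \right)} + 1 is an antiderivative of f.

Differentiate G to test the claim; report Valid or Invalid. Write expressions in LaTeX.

d/du[G] = - \frac{27 u^{2} \sin{\left(\frac{3 u^{3}}{4} - 2 u^{2} + \frac{3 u}{4} \right)}}{4} + 12 u \sin{\left(\frac{3 u^{3}}{4} - 2 u^{2} + \frac{3 u}{4} \right)} - \frac{9 \sin{\left(\frac{3 u^{3}}{4} - 2 u^{2} + \frac{3 u}{4} \right)}}{4}
This equals f(u) exactly, so the claim holds.

Valid - the claim checks out under differentiation.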